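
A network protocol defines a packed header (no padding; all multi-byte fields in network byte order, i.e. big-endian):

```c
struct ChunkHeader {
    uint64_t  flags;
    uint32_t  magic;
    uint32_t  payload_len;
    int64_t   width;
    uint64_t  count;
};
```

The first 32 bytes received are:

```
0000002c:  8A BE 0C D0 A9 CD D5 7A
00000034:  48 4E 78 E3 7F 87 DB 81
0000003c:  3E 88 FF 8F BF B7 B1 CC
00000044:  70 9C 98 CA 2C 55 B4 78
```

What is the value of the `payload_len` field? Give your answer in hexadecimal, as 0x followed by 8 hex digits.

0x7F87DB81

`payload_len` follows `flags` (8 B), `magic` (4 B), so it starts at offset 8 + 4 = 12 and occupies 4 bytes.
Bytes at offsets 12..15: 7F 87 DB 81.
Big-endian: lowest address holds the most-significant byte.
The bytes are already most-significant first: 0x7F87DB81.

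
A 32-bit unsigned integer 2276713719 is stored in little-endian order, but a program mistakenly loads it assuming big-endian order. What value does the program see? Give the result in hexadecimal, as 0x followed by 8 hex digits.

2276713719 in 32-bit hexadecimal is 0x87B3E4F7.
Stored little-endian, the bytes at ascending addresses are F7 E4 B3 87.
Read back as big-endian, the last byte is least significant, giving 0xF7E4B387.

0xF7E4B387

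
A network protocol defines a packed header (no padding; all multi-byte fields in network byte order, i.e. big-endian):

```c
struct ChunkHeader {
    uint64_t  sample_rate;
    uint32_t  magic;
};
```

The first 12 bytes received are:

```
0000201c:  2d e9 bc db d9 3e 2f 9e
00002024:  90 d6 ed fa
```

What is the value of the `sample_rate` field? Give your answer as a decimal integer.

`sample_rate` is the first field, at byte offset 0, occupying 8 bytes.
Bytes at offsets 0..7: 2D E9 BC DB D9 3E 2F 9E.
Big-endian stores the most-significant byte at the lowest address.
The bytes are already most-significant first: 0x2DE9BCDBD93E2F9E.
0x2DE9BCDBD93E2F9E = 3308383053708930974.

3308383053708930974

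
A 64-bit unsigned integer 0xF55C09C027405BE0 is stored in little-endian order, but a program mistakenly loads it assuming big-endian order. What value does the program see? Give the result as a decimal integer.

Stored little-endian, the bytes at ascending addresses are E0 5B 40 27 C0 09 5C F5.
Read back as big-endian, the last byte is least significant, giving 0xE05B4027C0095CF5.
0xE05B4027C0095CF5 = 16166585826846268661.

16166585826846268661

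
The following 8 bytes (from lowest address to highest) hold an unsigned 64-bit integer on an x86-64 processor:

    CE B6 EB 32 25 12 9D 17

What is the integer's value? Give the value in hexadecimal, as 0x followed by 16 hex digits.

0x179D122532EBB6CE

In little-endian order the low byte comes first in memory.
Reassemble most-significant byte first: 17 9D 12 25 32 EB B6 CE → 0x179D122532EBB6CE.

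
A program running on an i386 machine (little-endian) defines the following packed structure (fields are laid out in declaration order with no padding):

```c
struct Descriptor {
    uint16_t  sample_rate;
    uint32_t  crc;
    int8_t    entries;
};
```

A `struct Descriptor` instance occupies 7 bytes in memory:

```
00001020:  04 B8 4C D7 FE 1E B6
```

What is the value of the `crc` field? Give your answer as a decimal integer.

520017740

`crc` follows `sample_rate` (2 bytes), so it starts at byte offset 2 and occupies 4 bytes.
Bytes at offsets 2..5: 4C D7 FE 1E.
Little-endian: lowest address holds the least-significant byte.
Reassemble most-significant byte first: 1E FE D7 4C → 0x1EFED74C.
0x1EFED74C = 520017740.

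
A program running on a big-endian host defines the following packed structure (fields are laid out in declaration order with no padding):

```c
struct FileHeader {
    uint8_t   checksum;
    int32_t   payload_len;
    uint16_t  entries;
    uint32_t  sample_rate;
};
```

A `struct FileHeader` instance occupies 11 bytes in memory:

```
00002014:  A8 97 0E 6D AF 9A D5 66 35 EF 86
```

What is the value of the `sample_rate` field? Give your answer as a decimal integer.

1714810758

`sample_rate` follows `checksum` (1 B), `payload_len` (4 B), `entries` (2 B), so it starts at offset 1 + 4 + 2 = 7 and occupies 4 bytes.
Bytes at offsets 7..10: 66 35 EF 86.
Big-endian: lowest address holds the most-significant byte.
The bytes are already most-significant first: 0x6635EF86.
0x6635EF86 = 1714810758.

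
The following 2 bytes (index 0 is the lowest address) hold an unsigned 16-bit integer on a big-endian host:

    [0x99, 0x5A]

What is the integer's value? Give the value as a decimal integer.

39258

Big-endian stores the most-significant byte at the lowest address.
The bytes are already most-significant first: 0x995A.
0x995A = 39258.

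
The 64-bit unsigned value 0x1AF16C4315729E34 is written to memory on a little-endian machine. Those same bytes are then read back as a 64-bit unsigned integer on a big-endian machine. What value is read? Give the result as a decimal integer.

Stored little-endian, the bytes at ascending addresses are 34 9E 72 15 43 6C F1 1A.
Read back as big-endian, the last byte is least significant, giving 0x349E7215436CF11A.
0x349E7215436CF11A = 3791593371943629082.

3791593371943629082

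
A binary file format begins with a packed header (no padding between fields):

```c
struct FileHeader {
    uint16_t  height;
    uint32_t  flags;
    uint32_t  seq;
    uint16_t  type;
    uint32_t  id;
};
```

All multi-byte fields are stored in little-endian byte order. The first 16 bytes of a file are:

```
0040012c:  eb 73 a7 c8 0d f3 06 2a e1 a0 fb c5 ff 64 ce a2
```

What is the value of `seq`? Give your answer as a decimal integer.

`seq` follows `height` (2 B), `flags` (4 B), so it starts at offset 2 + 4 = 6 and occupies 4 bytes.
Bytes at offsets 6..9: 06 2A E1 A0.
Little-endian stores the least-significant byte at the lowest address.
Reassemble most-significant byte first: A0 E1 2A 06 → 0xA0E12A06.
0xA0E12A06 = 2699110918.

2699110918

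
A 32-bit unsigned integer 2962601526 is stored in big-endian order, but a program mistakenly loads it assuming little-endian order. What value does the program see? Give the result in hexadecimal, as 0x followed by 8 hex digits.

0x36B695B0

2962601526 in 32-bit hexadecimal is 0xB095B636.
Stored big-endian, the bytes at ascending addresses are B0 95 B6 36.
Read back as little-endian, the first byte is least significant, giving 0x36B695B0.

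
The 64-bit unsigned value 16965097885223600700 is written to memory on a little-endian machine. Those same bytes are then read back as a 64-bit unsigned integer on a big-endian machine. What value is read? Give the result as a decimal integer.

16965097885223600700 in 64-bit hexadecimal is 0xEB7022A4447BC23C.
Stored little-endian, the bytes at ascending addresses are 3C C2 7B 44 A4 22 70 EB.
Read back as big-endian, the last byte is least significant, giving 0x3CC27B44A42270EB.
0x3CC27B44A42270EB = 4378197322499256555.

4378197322499256555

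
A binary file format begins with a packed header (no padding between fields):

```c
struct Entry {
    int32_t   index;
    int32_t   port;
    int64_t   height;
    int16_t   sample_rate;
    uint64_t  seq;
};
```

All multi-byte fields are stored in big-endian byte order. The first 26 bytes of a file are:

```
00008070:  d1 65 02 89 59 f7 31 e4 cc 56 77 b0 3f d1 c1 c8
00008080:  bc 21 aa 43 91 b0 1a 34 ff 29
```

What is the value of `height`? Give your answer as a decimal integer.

-3722656443106475576

`height` follows `index` (4 B), `port` (4 B), so it starts at offset 4 + 4 = 8 and occupies 8 bytes.
Bytes at offsets 8..15: CC 56 77 B0 3F D1 C1 C8.
Big-endian stores the most-significant byte at the lowest address.
The bytes are already most-significant first: 0xCC5677B03FD1C1C8.
Top bit is set, so as a signed 64-bit value this is 0xCC5677B03FD1C1C8 − 2^64 = -3722656443106475576.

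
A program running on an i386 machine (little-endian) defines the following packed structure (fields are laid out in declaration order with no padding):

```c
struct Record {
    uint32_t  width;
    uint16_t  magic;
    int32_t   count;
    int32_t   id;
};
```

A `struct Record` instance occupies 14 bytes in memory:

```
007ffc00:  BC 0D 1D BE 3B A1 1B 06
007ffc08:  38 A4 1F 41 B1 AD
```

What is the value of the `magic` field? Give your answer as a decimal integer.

41275

`magic` follows `width` (4 bytes), so it starts at byte offset 4 and occupies 2 bytes.
Bytes at offsets 4..5: 3B A1.
In little-endian order the low byte comes first in memory.
Reassemble most-significant byte first: A1 3B → 0xA13B.
0xA13B = 41275.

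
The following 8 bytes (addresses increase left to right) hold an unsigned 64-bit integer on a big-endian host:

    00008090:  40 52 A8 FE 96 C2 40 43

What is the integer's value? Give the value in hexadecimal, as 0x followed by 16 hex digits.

0x4052A8FE96C24043

Big-endian: lowest address holds the most-significant byte.
The bytes are already most-significant first: 0x4052A8FE96C24043.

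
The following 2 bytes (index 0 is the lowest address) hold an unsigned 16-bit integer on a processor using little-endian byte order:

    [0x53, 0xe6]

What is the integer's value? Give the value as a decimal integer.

In little-endian order the low byte comes first in memory.
Reassemble most-significant byte first: E6 53 → 0xE653.
0xE653 = 58963.

58963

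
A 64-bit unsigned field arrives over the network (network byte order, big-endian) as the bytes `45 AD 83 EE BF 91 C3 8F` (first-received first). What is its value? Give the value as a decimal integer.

Big-endian: lowest address holds the most-significant byte.
The bytes are already most-significant first: 0x45AD83EEBF91C38F.
0x45AD83EEBF91C38F = 5020814221027427215.

5020814221027427215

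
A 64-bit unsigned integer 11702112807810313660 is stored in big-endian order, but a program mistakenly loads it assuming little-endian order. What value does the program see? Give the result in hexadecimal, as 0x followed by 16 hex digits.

11702112807810313660 in 64-bit hexadecimal is 0xA266419927152DBC.
Stored big-endian, the bytes at ascending addresses are A2 66 41 99 27 15 2D BC.
Read back as little-endian, the first byte is least significant, giving 0xBC2D1527994166A2.

0xBC2D1527994166A2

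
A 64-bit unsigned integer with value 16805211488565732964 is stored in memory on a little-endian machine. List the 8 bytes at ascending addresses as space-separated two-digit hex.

64 26 46 9F CF 1A 38 E9

16805211488565732964 in hexadecimal, padded to 64 bits, is 0xE9381ACF9F462664.
Split into bytes (most-significant first): E9 38 1A CF 9F 46 26 64.
Little-endian stores the least-significant byte at the lowest address.
So at ascending addresses the bytes are 64 26 46 9F CF 1A 38 E9.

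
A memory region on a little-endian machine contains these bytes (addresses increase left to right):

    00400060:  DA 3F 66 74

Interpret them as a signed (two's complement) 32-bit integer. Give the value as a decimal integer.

Little-endian stores the least-significant byte at the lowest address.
Reassemble most-significant byte first: 74 66 3F DA → 0x74663FDA.
0x74663FDA = 1952858074.

1952858074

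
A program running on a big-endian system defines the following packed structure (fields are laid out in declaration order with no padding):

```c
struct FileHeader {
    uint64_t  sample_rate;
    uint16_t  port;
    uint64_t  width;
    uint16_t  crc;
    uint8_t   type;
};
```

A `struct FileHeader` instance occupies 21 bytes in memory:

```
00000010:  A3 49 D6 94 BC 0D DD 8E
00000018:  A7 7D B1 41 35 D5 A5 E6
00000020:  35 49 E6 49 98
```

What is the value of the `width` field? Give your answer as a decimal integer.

12772549209927071049

`width` follows `sample_rate` (8 B), `port` (2 B), so it starts at offset 8 + 2 = 10 and occupies 8 bytes.
Bytes at offsets 10..17: B1 41 35 D5 A5 E6 35 49.
In big-endian order the high byte comes first in memory.
The bytes are already most-significant first: 0xB14135D5A5E63549.
0xB14135D5A5E63549 = 12772549209927071049.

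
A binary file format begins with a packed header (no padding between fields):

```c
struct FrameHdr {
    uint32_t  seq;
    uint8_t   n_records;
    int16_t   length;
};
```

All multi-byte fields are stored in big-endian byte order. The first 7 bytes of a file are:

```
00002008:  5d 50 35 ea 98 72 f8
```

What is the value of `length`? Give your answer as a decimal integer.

`length` follows `seq` (4 B), `n_records` (1 B), so it starts at offset 4 + 1 = 5 and occupies 2 bytes.
Bytes at offsets 5..6: 72 F8.
Big-endian: lowest address holds the most-significant byte.
The bytes are already most-significant first: 0x72F8.
0x72F8 = 29432.

29432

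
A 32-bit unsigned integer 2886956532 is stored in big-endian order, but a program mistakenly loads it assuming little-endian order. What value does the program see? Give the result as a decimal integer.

2886956532 in 32-bit hexadecimal is 0xAC1375F4.
Stored big-endian, the bytes at ascending addresses are AC 13 75 F4.
Read back as little-endian, the first byte is least significant, giving 0xF47513AC.
0xF47513AC = 4101313452.

4101313452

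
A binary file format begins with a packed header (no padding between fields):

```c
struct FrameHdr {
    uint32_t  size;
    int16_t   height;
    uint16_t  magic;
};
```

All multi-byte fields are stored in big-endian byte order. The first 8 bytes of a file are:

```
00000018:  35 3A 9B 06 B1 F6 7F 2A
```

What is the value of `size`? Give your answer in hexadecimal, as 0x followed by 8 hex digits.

0x353A9B06

`size` is the first field, at byte offset 0, occupying 4 bytes.
Bytes at offsets 0..3: 35 3A 9B 06.
Big-endian stores the most-significant byte at the lowest address.
The bytes are already most-significant first: 0x353A9B06.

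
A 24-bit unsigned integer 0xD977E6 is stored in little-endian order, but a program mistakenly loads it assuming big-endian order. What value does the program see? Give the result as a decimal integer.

Stored little-endian, the bytes at ascending addresses are E6 77 D9.
Read back as big-endian, the last byte is least significant, giving 0xE677D9.
0xE677D9 = 15103961.

15103961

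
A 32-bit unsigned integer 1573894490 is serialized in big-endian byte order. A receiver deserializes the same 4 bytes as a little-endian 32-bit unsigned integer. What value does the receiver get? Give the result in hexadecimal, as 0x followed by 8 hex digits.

1573894490 in 32-bit hexadecimal is 0x5DCFB95A.
Stored big-endian, the bytes at ascending addresses are 5D CF B9 5A.
Read back as little-endian, the first byte is least significant, giving 0x5AB9CF5D.

0x5AB9CF5D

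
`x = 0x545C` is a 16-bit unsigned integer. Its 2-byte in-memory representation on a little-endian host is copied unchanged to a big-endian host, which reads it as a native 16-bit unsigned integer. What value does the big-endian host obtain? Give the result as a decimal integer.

Stored little-endian, the bytes at ascending addresses are 5C 54.
Read back as big-endian, the last byte is least significant, giving 0x5C54.
0x5C54 = 23636.

23636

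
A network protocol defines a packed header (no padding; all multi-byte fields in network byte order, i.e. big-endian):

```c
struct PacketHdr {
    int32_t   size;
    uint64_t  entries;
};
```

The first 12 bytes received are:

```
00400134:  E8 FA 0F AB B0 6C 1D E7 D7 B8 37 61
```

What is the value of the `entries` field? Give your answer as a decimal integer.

12712568729753892705

`entries` follows `size` (4 bytes), so it starts at byte offset 4 and occupies 8 bytes.
Bytes at offsets 4..11: B0 6C 1D E7 D7 B8 37 61.
Big-endian: lowest address holds the most-significant byte.
The bytes are already most-significant first: 0xB06C1DE7D7B83761.
0xB06C1DE7D7B83761 = 12712568729753892705.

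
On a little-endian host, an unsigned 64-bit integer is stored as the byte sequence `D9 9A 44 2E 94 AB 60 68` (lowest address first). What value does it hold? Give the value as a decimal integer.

7521200030628485849

In little-endian order the low byte comes first in memory.
Reassemble most-significant byte first: 68 60 AB 94 2E 44 9A D9 → 0x6860AB942E449AD9.
0x6860AB942E449AD9 = 7521200030628485849.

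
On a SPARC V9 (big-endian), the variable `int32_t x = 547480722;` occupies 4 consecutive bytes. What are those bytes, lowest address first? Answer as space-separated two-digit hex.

547480722 in hexadecimal, padded to 32 bits, is 0x20A1E492.
Split into bytes (most-significant first): 20 A1 E4 92.
In big-endian order the high byte comes first in memory.
So the memory order matches the most-significant-first order: 20 A1 E4 92.

20 A1 E4 92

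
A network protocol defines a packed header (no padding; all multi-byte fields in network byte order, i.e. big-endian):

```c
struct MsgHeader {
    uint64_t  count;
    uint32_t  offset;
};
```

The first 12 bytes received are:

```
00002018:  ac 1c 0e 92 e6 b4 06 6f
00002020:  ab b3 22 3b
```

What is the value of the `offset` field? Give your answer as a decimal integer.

`offset` follows `count` (8 bytes), so it starts at byte offset 8 and occupies 4 bytes.
Bytes at offsets 8..11: AB B3 22 3B.
In big-endian order the high byte comes first in memory.
The bytes are already most-significant first: 0xABB3223B.
0xABB3223B = 2880643643.

2880643643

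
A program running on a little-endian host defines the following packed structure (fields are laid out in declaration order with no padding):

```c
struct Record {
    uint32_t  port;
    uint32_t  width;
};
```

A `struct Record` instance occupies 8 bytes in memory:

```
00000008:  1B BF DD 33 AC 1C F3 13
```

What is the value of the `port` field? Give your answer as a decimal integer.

870170395

`port` is the first field, at byte offset 0, occupying 4 bytes.
Bytes at offsets 0..3: 1B BF DD 33.
In little-endian order the low byte comes first in memory.
Reassemble most-significant byte first: 33 DD BF 1B → 0x33DDBF1B.
0x33DDBF1B = 870170395.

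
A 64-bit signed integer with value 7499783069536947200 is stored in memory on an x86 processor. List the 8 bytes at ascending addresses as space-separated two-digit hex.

00 0C 3D 58 F7 94 14 68

7499783069536947200 in hexadecimal, padded to 64 bits, is 0x681494F7583D0C00.
Split into bytes (most-significant first): 68 14 94 F7 58 3D 0C 00.
Little-endian: lowest address holds the least-significant byte.
So at ascending addresses the bytes are 00 0C 3D 58 F7 94 14 68.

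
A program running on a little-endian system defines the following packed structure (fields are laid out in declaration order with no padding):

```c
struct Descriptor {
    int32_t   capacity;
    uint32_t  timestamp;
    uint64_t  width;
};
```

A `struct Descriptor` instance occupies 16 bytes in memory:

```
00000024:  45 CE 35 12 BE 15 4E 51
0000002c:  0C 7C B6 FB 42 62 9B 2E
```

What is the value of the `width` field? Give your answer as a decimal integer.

3358385986965240844

`width` follows `capacity` (4 B), `timestamp` (4 B), so it starts at offset 4 + 4 = 8 and occupies 8 bytes.
Bytes at offsets 8..15: 0C 7C B6 FB 42 62 9B 2E.
Little-endian stores the least-significant byte at the lowest address.
Reassemble most-significant byte first: 2E 9B 62 42 FB B6 7C 0C → 0x2E9B6242FBB67C0C.
0x2E9B6242FBB67C0C = 3358385986965240844.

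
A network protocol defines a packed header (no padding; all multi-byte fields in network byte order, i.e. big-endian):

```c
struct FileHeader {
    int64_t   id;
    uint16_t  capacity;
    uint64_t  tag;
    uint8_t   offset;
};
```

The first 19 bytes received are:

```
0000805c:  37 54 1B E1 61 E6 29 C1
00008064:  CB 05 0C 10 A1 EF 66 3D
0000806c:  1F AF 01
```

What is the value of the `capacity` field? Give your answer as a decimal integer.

`capacity` follows `id` (8 bytes), so it starts at byte offset 8 and occupies 2 bytes.
Bytes at offsets 8..9: CB 05.
In big-endian order the high byte comes first in memory.
The bytes are already most-significant first: 0xCB05.
0xCB05 = 51973.

51973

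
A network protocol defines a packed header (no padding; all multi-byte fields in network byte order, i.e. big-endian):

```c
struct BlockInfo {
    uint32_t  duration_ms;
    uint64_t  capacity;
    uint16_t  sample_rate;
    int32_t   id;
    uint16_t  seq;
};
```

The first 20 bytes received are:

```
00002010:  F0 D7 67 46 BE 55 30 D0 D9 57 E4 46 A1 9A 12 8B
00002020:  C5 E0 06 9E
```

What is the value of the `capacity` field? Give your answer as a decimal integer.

`capacity` follows `duration_ms` (4 bytes), so it starts at byte offset 4 and occupies 8 bytes.
Bytes at offsets 4..11: BE 55 30 D0 D9 57 E4 46.
Big-endian stores the most-significant byte at the lowest address.
The bytes are already most-significant first: 0xBE5530D0D957E446.
0xBE5530D0D957E446 = 13714921913784460358.

13714921913784460358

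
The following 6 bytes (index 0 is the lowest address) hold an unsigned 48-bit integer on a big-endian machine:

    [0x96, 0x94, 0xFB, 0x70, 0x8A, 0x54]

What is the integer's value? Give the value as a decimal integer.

Big-endian: lowest address holds the most-significant byte.
The bytes are already most-significant first: 0x9694FB708A54.
0x9694FB708A54 = 165566617782868.

165566617782868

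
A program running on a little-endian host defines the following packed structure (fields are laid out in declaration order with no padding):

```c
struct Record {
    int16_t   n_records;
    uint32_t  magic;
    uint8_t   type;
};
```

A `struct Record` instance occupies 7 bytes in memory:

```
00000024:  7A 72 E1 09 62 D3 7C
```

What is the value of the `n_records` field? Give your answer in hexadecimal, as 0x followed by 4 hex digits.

`n_records` is the first field, at byte offset 0, occupying 2 bytes.
Bytes at offsets 0..1: 7A 72.
Little-endian stores the least-significant byte at the lowest address.
Reassemble most-significant byte first: 72 7A → 0x727A.

0x727A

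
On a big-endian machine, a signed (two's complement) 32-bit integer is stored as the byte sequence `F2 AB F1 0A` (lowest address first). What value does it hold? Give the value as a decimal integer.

Big-endian: lowest address holds the most-significant byte.
The bytes are already most-significant first: 0xF2ABF10A.
Top bit is set, so as a signed 32-bit value this is 0xF2ABF10A − 2^32 = -223612662.

-223612662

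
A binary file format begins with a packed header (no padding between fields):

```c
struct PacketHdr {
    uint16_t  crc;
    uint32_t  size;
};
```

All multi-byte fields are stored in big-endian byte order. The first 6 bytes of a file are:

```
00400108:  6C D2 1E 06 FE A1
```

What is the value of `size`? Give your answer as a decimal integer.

503774881

`size` follows `crc` (2 bytes), so it starts at byte offset 2 and occupies 4 bytes.
Bytes at offsets 2..5: 1E 06 FE A1.
Big-endian stores the most-significant byte at the lowest address.
The bytes are already most-significant first: 0x1E06FEA1.
0x1E06FEA1 = 503774881.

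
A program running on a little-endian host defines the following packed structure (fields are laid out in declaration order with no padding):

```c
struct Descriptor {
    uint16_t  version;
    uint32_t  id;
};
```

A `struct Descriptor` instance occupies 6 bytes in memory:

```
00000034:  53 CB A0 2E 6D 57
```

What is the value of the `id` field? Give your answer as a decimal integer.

`id` follows `version` (2 bytes), so it starts at byte offset 2 and occupies 4 bytes.
Bytes at offsets 2..5: A0 2E 6D 57.
In little-endian order the low byte comes first in memory.
Reassemble most-significant byte first: 57 6D 2E A0 → 0x576D2EA0.
0x576D2EA0 = 1466773152.

1466773152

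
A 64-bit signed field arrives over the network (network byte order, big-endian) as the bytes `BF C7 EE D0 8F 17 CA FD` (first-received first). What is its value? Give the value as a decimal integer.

In big-endian order the high byte comes first in memory.
The bytes are already most-significant first: 0xBFC7EED08F17CAFD.
Top bit is set, so as a signed 64-bit value this is 0xBFC7EED08F17CAFD − 2^64 = -4627467512578585859.

-4627467512578585859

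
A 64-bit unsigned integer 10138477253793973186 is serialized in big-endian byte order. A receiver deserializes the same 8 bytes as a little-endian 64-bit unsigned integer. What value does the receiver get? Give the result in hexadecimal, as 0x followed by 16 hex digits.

0xC283C4AB581BB38C

10138477253793973186 in 64-bit hexadecimal is 0x8CB31B58ABC483C2.
Stored big-endian, the bytes at ascending addresses are 8C B3 1B 58 AB C4 83 C2.
Read back as little-endian, the first byte is least significant, giving 0xC283C4AB581BB38C.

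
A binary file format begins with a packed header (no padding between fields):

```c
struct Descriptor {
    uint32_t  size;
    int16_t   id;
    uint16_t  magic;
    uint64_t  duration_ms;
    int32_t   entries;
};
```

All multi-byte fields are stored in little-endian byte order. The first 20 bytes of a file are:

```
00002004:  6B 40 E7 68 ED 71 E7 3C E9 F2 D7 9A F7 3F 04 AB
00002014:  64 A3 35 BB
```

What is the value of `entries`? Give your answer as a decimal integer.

-1154112668

`entries` follows `size` (4 B), `id` (2 B), `magic` (2 B), `duration_ms` (8 B), so it starts at offset 4 + 2 + 2 + 8 = 16 and occupies 4 bytes.
Bytes at offsets 16..19: 64 A3 35 BB.
Little-endian: lowest address holds the least-significant byte.
Reassemble most-significant byte first: BB 35 A3 64 → 0xBB35A364.
Top bit is set, so as a signed 32-bit value this is 0xBB35A364 − 2^32 = -1154112668.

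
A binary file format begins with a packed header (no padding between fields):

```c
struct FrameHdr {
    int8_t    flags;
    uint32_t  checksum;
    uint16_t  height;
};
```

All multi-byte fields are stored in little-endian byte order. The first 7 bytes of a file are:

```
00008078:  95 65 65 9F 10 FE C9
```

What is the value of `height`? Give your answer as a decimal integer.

51710

`height` follows `flags` (1 B), `checksum` (4 B), so it starts at offset 1 + 4 = 5 and occupies 2 bytes.
Bytes at offsets 5..6: FE C9.
Little-endian: lowest address holds the least-significant byte.
Reassemble most-significant byte first: C9 FE → 0xC9FE.
0xC9FE = 51710.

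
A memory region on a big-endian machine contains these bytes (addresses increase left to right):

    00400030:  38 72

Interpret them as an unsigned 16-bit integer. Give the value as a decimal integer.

In big-endian order the high byte comes first in memory.
The bytes are already most-significant first: 0x3872.
0x3872 = 14450.

14450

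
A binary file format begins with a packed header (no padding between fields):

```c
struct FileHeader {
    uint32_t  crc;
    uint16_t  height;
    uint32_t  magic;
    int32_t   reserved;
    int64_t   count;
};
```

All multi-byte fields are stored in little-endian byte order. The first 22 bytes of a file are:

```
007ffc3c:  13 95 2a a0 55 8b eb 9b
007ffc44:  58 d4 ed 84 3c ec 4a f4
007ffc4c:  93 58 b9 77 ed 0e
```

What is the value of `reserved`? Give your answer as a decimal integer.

`reserved` follows `crc` (4 B), `height` (2 B), `magic` (4 B), so it starts at offset 4 + 2 + 4 = 10 and occupies 4 bytes.
Bytes at offsets 10..13: ED 84 3C EC.
Little-endian: lowest address holds the least-significant byte.
Reassemble most-significant byte first: EC 3C 84 ED → 0xEC3C84ED.
Top bit is set, so as a signed 32-bit value this is 0xEC3C84ED − 2^32 = -331578131.

-331578131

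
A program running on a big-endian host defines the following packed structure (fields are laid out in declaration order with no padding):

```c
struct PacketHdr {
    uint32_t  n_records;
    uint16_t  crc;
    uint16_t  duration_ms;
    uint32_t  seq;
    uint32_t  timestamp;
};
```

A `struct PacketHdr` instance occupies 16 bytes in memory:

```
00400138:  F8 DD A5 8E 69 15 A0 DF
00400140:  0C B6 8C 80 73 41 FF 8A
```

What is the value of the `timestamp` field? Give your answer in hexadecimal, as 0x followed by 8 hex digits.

`timestamp` follows `n_records` (4 B), `crc` (2 B), `duration_ms` (2 B), `seq` (4 B), so it starts at offset 4 + 2 + 2 + 4 = 12 and occupies 4 bytes.
Bytes at offsets 12..15: 73 41 FF 8A.
In big-endian order the high byte comes first in memory.
The bytes are already most-significant first: 0x7341FF8A.

0x7341FF8A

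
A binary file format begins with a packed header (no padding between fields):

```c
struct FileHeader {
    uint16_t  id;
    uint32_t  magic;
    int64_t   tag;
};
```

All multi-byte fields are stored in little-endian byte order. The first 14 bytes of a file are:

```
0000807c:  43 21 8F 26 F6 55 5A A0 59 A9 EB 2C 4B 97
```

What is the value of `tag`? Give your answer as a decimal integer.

`tag` follows `id` (2 B), `magic` (4 B), so it starts at offset 2 + 4 = 6 and occupies 8 bytes.
Bytes at offsets 6..13: 5A A0 59 A9 EB 2C 4B 97.
Little-endian stores the least-significant byte at the lowest address.
Reassemble most-significant byte first: 97 4B 2C EB A9 59 A0 5A → 0x974B2CEBA959A05A.
Top bit is set, so as a signed 64-bit value this is 0x974B2CEBA959A05A − 2^64 = -7544887360058974118.

-7544887360058974118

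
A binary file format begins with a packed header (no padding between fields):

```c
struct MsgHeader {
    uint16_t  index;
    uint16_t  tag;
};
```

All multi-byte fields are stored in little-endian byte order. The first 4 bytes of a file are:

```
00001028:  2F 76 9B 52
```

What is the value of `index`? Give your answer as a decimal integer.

30255

`index` is the first field, at byte offset 0, occupying 2 bytes.
Bytes at offsets 0..1: 2F 76.
Little-endian: lowest address holds the least-significant byte.
Reassemble most-significant byte first: 76 2F → 0x762F.
0x762F = 30255.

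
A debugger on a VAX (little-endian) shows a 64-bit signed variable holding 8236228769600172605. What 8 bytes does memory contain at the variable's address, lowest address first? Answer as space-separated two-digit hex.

3D F2 DE B4 6D F6 4C 72

8236228769600172605 in hexadecimal, padded to 64 bits, is 0x724CF66DB4DEF23D.
Split into bytes (most-significant first): 72 4C F6 6D B4 DE F2 3D.
In little-endian order the low byte comes first in memory.
So at ascending addresses the bytes are 3D F2 DE B4 6D F6 4C 72.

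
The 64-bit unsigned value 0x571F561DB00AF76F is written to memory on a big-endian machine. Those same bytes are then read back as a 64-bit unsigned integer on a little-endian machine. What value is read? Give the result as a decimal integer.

Stored big-endian, the bytes at ascending addresses are 57 1F 56 1D B0 0A F7 6F.
Read back as little-endian, the first byte is least significant, giving 0x6FF70AB01D561F57.
0x6FF70AB01D561F57 = 8067929008980238167.

8067929008980238167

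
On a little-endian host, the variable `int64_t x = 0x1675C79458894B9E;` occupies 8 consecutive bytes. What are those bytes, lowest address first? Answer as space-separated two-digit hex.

Split into bytes (most-significant first): 16 75 C7 94 58 89 4B 9E.
In little-endian order the low byte comes first in memory.
So at ascending addresses the bytes are 9E 4B 89 58 94 C7 75 16.

9E 4B 89 58 94 C7 75 16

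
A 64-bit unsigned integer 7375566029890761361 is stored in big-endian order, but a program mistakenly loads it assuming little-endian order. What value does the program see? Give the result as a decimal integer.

7375566029890761361 in 64-bit hexadecimal is 0x665B463A0D13B291.
Stored big-endian, the bytes at ascending addresses are 66 5B 46 3A 0D 13 B2 91.
Read back as little-endian, the first byte is least significant, giving 0x91B2130D3A465B66.
0x91B2130D3A465B66 = 10498474628887239526.

10498474628887239526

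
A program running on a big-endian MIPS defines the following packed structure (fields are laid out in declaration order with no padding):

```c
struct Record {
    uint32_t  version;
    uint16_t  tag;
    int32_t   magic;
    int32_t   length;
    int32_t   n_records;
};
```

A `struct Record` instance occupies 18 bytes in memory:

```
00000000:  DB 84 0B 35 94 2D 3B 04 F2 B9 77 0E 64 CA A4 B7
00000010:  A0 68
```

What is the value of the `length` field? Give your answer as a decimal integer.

`length` follows `version` (4 B), `tag` (2 B), `magic` (4 B), so it starts at offset 4 + 2 + 4 = 10 and occupies 4 bytes.
Bytes at offsets 10..13: 77 0E 64 CA.
In big-endian order the high byte comes first in memory.
The bytes are already most-significant first: 0x770E64CA.
0x770E64CA = 1997432010.

1997432010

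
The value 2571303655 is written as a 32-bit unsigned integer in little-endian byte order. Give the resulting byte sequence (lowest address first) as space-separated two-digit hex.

2571303655 in hexadecimal, padded to 32 bits, is 0x9942FAE7.
Split into bytes (most-significant first): 99 42 FA E7.
Little-endian stores the least-significant byte at the lowest address.
So at ascending addresses the bytes are E7 FA 42 99.

E7 FA 42 99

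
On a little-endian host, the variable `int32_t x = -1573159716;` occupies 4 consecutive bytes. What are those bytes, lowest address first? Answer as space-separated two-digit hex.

Two's complement of -1573159716 in 32 bits: 1573159716 = 0x5DC48324; invert → 0xA23B7CDB; add 1 → 0xA23B7CDC.
Split into bytes (most-significant first): A2 3B 7C DC.
In little-endian order the low byte comes first in memory.
So at ascending addresses the bytes are DC 7C 3B A2.

DC 7C 3B A2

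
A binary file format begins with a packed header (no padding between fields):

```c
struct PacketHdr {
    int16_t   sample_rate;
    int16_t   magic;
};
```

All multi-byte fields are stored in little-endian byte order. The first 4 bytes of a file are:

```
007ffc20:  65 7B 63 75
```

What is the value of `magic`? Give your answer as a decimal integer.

`magic` follows `sample_rate` (2 bytes), so it starts at byte offset 2 and occupies 2 bytes.
Bytes at offsets 2..3: 63 75.
Little-endian: lowest address holds the least-significant byte.
Reassemble most-significant byte first: 75 63 → 0x7563.
0x7563 = 30051.

30051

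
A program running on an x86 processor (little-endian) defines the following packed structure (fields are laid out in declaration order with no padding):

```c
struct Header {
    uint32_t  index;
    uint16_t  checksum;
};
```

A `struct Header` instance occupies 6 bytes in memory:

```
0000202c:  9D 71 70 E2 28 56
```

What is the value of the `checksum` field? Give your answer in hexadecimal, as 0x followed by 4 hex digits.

0x5628

`checksum` follows `index` (4 bytes), so it starts at byte offset 4 and occupies 2 bytes.
Bytes at offsets 4..5: 28 56.
Little-endian stores the least-significant byte at the lowest address.
Reassemble most-significant byte first: 56 28 → 0x5628.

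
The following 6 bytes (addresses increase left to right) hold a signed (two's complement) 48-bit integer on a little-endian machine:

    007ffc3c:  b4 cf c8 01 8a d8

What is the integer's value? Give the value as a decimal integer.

Little-endian stores the least-significant byte at the lowest address.
Reassemble most-significant byte first: D8 8A 01 C8 CF B4 → 0xD88A01C8CFB4.
Top bit is set, so as a signed 48-bit value this is 0xD88A01C8CFB4 − 2^48 = -43387729686604.

-43387729686604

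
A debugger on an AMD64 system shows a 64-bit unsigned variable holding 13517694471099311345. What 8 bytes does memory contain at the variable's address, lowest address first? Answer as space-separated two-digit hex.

F1 E4 22 6C 80 7F 98 BB

13517694471099311345 in hexadecimal, padded to 64 bits, is 0xBB987F806C22E4F1.
Split into bytes (most-significant first): BB 98 7F 80 6C 22 E4 F1.
Little-endian: lowest address holds the least-significant byte.
So at ascending addresses the bytes are F1 E4 22 6C 80 7F 98 BB.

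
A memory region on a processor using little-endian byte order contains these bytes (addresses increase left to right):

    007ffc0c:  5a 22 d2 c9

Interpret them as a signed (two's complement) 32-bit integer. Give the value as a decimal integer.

In little-endian order the low byte comes first in memory.
Reassemble most-significant byte first: C9 D2 22 5A → 0xC9D2225A.
Top bit is set, so as a signed 32-bit value this is 0xC9D2225A − 2^32 = -908975526.

-908975526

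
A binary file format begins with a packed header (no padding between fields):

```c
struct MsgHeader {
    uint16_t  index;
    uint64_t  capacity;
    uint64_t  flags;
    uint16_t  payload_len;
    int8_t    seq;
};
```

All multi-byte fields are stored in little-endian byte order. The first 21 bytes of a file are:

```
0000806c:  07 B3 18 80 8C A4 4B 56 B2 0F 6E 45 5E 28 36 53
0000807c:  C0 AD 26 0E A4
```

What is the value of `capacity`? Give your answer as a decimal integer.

1131061339306623000

`capacity` follows `index` (2 bytes), so it starts at byte offset 2 and occupies 8 bytes.
Bytes at offsets 2..9: 18 80 8C A4 4B 56 B2 0F.
Little-endian stores the least-significant byte at the lowest address.
Reassemble most-significant byte first: 0F B2 56 4B A4 8C 80 18 → 0x0FB2564BA48C8018.
0x0FB2564BA48C8018 = 1131061339306623000.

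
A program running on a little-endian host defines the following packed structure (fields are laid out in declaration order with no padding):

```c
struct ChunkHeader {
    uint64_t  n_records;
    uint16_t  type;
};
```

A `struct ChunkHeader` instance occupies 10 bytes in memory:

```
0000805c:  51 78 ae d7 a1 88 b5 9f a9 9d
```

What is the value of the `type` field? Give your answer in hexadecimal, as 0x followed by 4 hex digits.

0x9DA9

`type` follows `n_records` (8 bytes), so it starts at byte offset 8 and occupies 2 bytes.
Bytes at offsets 8..9: A9 9D.
Little-endian stores the least-significant byte at the lowest address.
Reassemble most-significant byte first: 9D A9 → 0x9DA9.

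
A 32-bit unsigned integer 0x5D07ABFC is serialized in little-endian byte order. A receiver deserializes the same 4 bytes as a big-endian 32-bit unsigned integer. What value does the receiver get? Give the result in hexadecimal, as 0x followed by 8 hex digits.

Stored little-endian, the bytes at ascending addresses are FC AB 07 5D.
Read back as big-endian, the last byte is least significant, giving 0xFCAB075D.

0xFCAB075D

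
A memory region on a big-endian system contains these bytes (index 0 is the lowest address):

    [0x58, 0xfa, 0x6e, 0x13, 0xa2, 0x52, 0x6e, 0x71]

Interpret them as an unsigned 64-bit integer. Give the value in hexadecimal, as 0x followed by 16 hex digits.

In big-endian order the high byte comes first in memory.
The bytes are already most-significant first: 0x58FA6E13A2526E71.

0x58FA6E13A2526E71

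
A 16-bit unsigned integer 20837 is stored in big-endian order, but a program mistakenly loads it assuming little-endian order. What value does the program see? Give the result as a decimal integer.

25937

20837 in 16-bit hexadecimal is 0x5165.
Stored big-endian, the bytes at ascending addresses are 51 65.
Read back as little-endian, the first byte is least significant, giving 0x6551.
0x6551 = 25937.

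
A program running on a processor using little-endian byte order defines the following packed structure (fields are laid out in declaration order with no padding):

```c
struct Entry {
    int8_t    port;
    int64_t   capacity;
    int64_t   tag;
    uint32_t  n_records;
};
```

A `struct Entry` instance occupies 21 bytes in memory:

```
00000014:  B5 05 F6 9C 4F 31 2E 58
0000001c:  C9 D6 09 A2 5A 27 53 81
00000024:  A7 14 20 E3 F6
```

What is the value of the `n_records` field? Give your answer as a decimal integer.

4142080020

`n_records` follows `port` (1 B), `capacity` (8 B), `tag` (8 B), so it starts at offset 1 + 8 + 8 = 17 and occupies 4 bytes.
Bytes at offsets 17..20: 14 20 E3 F6.
Little-endian stores the least-significant byte at the lowest address.
Reassemble most-significant byte first: F6 E3 20 14 → 0xF6E32014.
0xF6E32014 = 4142080020.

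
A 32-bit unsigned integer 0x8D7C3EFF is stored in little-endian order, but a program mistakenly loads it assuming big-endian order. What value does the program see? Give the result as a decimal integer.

4282285197

Stored little-endian, the bytes at ascending addresses are FF 3E 7C 8D.
Read back as big-endian, the last byte is least significant, giving 0xFF3E7C8D.
0xFF3E7C8D = 4282285197.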